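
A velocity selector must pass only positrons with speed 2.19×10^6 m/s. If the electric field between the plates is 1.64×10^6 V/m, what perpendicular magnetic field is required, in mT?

qE = qvB ⇒ B = E/v = (1.64×10^6) / (2.19×10^6) = 0.749 T.

B ≈ 749 mT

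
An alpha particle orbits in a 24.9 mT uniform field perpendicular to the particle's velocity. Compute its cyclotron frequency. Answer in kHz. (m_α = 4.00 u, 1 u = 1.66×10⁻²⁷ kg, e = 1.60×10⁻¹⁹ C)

f = qB/(2πm) = (2×1.60×10^-19)(0.0249) / [2π(6.64×10^-27)] = 1.91×10^5 Hz.

f ≈ 191 kHz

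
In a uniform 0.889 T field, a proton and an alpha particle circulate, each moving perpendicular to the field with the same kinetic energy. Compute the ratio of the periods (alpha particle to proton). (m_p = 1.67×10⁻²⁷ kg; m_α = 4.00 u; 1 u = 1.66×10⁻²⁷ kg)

ratio ≈ 1.99

T = 2πm/(qB) is independent of speed, so T₂/T₁ = (m₂/q₂)/(m₁/q₁).
T_{alpha particle}/T_{proton} = (6.64×10^-27/2e) / (1.67×10^-27/1e) = 1.99.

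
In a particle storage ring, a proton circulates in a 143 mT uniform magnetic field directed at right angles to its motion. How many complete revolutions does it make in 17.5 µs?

T = 2πm/(qB) = 2π(1.67×10^-27) / [(1×1.60×10^-19)(0.143)] = 4.5861×10^-7 s.
N = t/T = 1.75×10^-5 / 4.5861×10^-7 ≈ 38.16, so 38 complete revolutions.

N = 38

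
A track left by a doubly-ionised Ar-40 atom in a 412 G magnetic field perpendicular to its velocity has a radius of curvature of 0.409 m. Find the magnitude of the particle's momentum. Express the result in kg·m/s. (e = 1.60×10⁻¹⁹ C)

Since qvB = mv²/r, the momentum p = mv = qBr.
p = (2×1.60×10^-19)(0.0412)(0.409) = 5.39×10^-21 kg·m/s.

p ≈ 5.39×10^-21 kg·m/s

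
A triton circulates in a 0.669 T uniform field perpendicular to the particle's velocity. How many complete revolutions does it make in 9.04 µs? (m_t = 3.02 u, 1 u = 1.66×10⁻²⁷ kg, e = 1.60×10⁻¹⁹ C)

T = 2πm/(qB) = 2π(5.0132×10^-27) / [(1×1.60×10^-19)(0.669)] = 2.9427×10^-7 s.
N = t/T = 9.04×10^-6 / 2.9427×10^-7 ≈ 30.72, so 30 complete revolutions.

N = 30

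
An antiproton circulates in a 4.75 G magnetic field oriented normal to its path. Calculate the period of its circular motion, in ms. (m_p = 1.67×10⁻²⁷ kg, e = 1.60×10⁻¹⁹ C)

T ≈ 0.138 ms

The cyclotron period is independent of speed: T = 2πm/(qB).
T = 2π(1.67×10^-27) / [(1×1.60×10^-19)(4.75×10^-4)] = 1.38×10^-4 s.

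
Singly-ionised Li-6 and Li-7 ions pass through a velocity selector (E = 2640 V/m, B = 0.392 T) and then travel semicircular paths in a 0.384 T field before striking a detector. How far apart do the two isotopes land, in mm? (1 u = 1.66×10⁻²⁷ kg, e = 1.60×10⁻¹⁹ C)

Both emerge at v = E/B₁ = 6730 m/s.
r = mv/(qB₂), so r₁ = 1.092×10^-3 m and r₂ = 1.274×10^-3 m, giving Δr = 1.82×10^-4 m.
After a semicircle each ion lands a diameter 2r from the entry slit, so the separation is 2Δr = 3.64×10^-4 m.

Δd ≈ 0.364 mm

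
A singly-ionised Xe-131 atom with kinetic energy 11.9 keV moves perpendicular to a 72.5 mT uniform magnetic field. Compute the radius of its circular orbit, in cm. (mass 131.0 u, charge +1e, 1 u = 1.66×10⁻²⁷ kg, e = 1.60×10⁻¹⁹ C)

r ≈ 248 cm

Convert the energy: K = 11.9 keV = 1.90×10^-15 J.
v = √(2K/m) = √(2·1.90×10^-15/2.17×10^-25) = 1.32×10^5 m/s.
r = mv/(qB) = (2.17×10^-25)(1.32×10^5) / [(1×1.60×10^-19)(0.0725)] = 2.48 m.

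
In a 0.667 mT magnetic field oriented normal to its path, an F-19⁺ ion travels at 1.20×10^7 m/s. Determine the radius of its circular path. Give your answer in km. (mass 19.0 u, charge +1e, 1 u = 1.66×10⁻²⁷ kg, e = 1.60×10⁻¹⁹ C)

The magnetic force provides the centripetal force: qvB = mv²/r, so r = mv/(qB).
r = (3.15×10^-26 kg)(1.20×10^7 m/s) / [(1×1.60×10^-19 C)(6.67×10^-4 T)] = 3550 m.

r ≈ 3.55 km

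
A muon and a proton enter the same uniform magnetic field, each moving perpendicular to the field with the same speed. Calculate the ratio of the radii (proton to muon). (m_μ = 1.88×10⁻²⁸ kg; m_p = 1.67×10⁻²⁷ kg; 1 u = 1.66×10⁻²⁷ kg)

r = mv/(qB) ⇒ at equal v, r ∝ m/q.
r_{proton}/r_{muon} = 8.88.

ratio ≈ 8.88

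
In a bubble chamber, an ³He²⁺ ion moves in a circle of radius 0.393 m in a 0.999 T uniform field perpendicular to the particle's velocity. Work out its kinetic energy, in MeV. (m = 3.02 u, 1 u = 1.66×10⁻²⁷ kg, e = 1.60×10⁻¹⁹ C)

v = qBr/m = (2×1.60×10^-19)(0.999)(0.393) / (5.01×10^-27) = 2.51×10^7 m/s.
K = ½mv² = 0.5·(5.01×10^-27)·(2.51×10^7)² = 1.57×10^-12 J = 9.84 MeV.

K ≈ 9.84 MeV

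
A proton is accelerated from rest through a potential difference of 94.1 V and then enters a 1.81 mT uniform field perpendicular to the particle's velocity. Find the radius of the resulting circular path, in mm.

The kinetic energy gained is K = qV = (1×1.60×10^-19)(94.1) = 1.51×10^-17 J.
v = √(2K/m) = 1.34×10^5 m/s.
r = mv/(qB) = (1.67×10^-27)(1.34×10^5) / [(1×1.60×10^-19)(1.81×10^-3)] = 0.774 m.

r ≈ 774 mm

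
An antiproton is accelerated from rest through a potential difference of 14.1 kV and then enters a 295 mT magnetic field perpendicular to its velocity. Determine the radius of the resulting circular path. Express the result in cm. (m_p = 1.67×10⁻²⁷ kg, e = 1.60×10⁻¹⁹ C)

r ≈ 5.82 cm

The kinetic energy gained is K = qV = (1×1.60×10^-19)(1.41×10^4) = 2.26×10^-15 J.
v = √(2K/m) = 1.64×10^6 m/s.
r = mv/(qB) = (1.67×10^-27)(1.64×10^6) / [(1×1.60×10^-19)(0.295)] = 0.0582 m.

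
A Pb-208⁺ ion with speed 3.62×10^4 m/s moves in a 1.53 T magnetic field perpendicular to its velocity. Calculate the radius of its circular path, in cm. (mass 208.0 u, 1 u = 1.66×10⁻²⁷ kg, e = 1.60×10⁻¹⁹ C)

The magnetic force provides the centripetal force: qvB = mv²/r, so r = mv/(qB).
r = (3.45×10^-25 kg)(3.62×10^4 m/s) / [(1×1.60×10^-19 C)(1.53 T)] = 0.0511 m.

r ≈ 5.11 cm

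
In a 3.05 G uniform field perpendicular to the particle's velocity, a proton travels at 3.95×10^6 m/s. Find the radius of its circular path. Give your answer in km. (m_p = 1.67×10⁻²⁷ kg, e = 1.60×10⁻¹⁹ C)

r ≈ 0.135 km

The magnetic force provides the centripetal force: qvB = mv²/r, so r = mv/(qB).
r = (1.67×10^-27 kg)(3.95×10^6 m/s) / [(1×1.60×10^-19 C)(3.05×10^-4 T)] = 135 m.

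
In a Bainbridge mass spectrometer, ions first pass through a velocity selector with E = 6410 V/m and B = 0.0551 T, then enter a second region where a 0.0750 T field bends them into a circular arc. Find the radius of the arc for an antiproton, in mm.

The selector passes v = E/B = 6410/0.0551 = 1.16×10^5 m/s.
In the deflection region, r = mv/(qB₂) = (1.67×10^-27)(1.16×10^5) / [(1×1.60×10^-19)(0.0750)] = 0.0162 m.

r ≈ 16.2 mm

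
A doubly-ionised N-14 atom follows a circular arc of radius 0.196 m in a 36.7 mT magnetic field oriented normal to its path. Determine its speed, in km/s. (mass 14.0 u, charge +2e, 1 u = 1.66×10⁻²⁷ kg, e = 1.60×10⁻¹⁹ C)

v ≈ 99.0 km/s

From qvB = mv²/r, v = qBr/m.
v = (2×1.60×10^-19)(0.0367)(0.196) / (2.32×10^-26) = 9.90×10^4 m/s.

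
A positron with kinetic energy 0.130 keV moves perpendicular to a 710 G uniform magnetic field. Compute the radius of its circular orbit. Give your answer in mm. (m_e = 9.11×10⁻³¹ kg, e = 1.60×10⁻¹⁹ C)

Convert the energy: K = 0.130 keV = 2.08×10^-17 J.
v = √(2K/m) = √(2·2.08×10^-17/9.11×10^-31) = 6.76×10^6 m/s.
r = mv/(qB) = (9.11×10^-31)(6.76×10^6) / [(1×1.60×10^-19)(0.0710)] = 5.42×10^-4 m.

r ≈ 0.542 mm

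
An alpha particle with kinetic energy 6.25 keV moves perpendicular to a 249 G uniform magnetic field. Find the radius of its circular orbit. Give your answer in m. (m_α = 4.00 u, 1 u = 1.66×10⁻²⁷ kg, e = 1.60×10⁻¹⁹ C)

r ≈ 0.457 m

Convert the energy: K = 6.25 keV = 1.00×10^-15 J.
v = √(2K/m) = √(2·1.00×10^-15/6.64×10^-27) = 5.49×10^5 m/s.
r = mv/(qB) = (6.64×10^-27)(5.49×10^5) / [(2×1.60×10^-19)(0.0249)] = 0.457 m.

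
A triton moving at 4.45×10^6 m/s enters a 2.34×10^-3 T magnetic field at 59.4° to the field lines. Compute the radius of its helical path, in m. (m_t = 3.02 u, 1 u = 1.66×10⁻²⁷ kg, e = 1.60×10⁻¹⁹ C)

r ≈ 51.3 m

Only the perpendicular component v⊥ = v sin59.4° = 3.83×10^6 m/s is bent by the field.
r = m v⊥ /(qB) = (5.01×10^-27)(3.83×10^6) / [(1×1.60×10^-19)(2.34×10^-3)] = 51.3 m.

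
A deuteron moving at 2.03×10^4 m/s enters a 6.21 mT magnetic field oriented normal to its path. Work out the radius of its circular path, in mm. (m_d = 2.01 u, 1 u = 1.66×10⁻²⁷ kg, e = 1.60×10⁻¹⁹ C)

r ≈ 68.2 mm

The magnetic force provides the centripetal force: qvB = mv²/r, so r = mv/(qB).
r = (3.34×10^-27 kg)(2.03×10^4 m/s) / [(1×1.60×10^-19 C)(6.21×10^-3 T)] = 0.0682 m.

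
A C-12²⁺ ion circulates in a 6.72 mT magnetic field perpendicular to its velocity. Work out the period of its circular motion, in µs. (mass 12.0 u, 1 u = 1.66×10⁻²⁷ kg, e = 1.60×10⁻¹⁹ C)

The cyclotron period is independent of speed: T = 2πm/(qB).
T = 2π(1.99×10^-26) / [(2×1.60×10^-19)(6.72×10^-3)] = 5.82×10^-5 s.

T ≈ 58.2 µs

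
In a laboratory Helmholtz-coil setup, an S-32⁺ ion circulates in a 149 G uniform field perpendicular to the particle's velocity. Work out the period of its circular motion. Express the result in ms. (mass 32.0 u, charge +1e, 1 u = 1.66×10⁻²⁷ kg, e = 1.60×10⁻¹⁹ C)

The cyclotron period is independent of speed: T = 2πm/(qB).
T = 2π(5.31×10^-26) / [(1×1.60×10^-19)(0.0149)] = 1.40×10^-4 s.

T ≈ 0.140 ms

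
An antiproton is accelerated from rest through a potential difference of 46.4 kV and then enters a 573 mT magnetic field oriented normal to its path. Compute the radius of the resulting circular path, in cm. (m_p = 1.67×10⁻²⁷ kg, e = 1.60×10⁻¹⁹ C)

The kinetic energy gained is K = qV = (1×1.60×10^-19)(4.64×10^4) = 7.42×10^-15 J.
v = √(2K/m) = 2.98×10^6 m/s.
r = mv/(qB) = (1.67×10^-27)(2.98×10^6) / [(1×1.60×10^-19)(0.573)] = 0.0543 m.

r ≈ 5.43 cm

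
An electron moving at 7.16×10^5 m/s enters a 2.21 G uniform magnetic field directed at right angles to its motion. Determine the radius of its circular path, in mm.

r ≈ 18.4 mm

The magnetic force provides the centripetal force: qvB = mv²/r, so r = mv/(qB).
r = (9.11×10^-31 kg)(7.16×10^5 m/s) / [(1×1.60×10^-19 C)(2.21×10^-4 T)] = 0.0184 m.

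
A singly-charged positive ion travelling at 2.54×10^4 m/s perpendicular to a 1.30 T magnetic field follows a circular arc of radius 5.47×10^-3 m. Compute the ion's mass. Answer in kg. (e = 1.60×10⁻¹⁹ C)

qvB = mv²/r ⇒ m = qBr/v.
m = (1×1.60×10^-19)(1.30)(5.47×10^-3) / (2.54×10^4) = 4.48×10^-26 kg.

m ≈ 4.48×10^-26 kg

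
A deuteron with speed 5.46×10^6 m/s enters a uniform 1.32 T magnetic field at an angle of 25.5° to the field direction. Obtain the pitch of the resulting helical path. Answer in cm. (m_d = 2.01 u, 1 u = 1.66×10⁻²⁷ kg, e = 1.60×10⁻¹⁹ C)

The velocity component along B is v∥ = v cos25.5° = 4.93×10^6 m/s.
The cyclotron period T = 2πm/(qB) = 9.93×10^-8 s is set by m, q, B alone.
Pitch = v∥·T = (4.93×10^6)(9.93×10^-8) = 0.489 m.

pitch ≈ 48.9 cm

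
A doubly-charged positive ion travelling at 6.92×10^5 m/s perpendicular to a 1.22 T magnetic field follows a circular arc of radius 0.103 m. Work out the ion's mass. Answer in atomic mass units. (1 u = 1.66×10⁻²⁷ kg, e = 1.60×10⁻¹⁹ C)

qvB = mv²/r ⇒ m = qBr/v.
m = (2×1.60×10^-19)(1.22)(0.103) / (6.92×10^5) = 5.81×10^-26 kg = 35.0 u.

m ≈ 35.0 u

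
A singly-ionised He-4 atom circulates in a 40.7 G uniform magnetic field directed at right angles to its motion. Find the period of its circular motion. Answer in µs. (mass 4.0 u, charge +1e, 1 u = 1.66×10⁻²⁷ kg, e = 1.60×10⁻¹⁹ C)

T ≈ 64.1 µs

The cyclotron period is independent of speed: T = 2πm/(qB).
T = 2π(6.64×10^-27) / [(1×1.60×10^-19)(4.07×10^-3)] = 6.41×10^-5 s.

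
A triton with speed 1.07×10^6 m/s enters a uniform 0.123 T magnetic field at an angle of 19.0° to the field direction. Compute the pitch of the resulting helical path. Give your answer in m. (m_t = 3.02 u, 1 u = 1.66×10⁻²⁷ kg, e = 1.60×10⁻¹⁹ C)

The velocity component along B is v∥ = v cos19.0° = 1.01×10^6 m/s.
The cyclotron period T = 2πm/(qB) = 1.60×10^-6 s is set by m, q, B alone.
Pitch = v∥·T = (1.01×10^6)(1.60×10^-6) = 1.62 m.

pitch ≈ 1.62 m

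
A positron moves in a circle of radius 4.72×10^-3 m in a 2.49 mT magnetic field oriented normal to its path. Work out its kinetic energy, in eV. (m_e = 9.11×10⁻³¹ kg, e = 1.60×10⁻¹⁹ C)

K ≈ 12.1 eV

v = qBr/m = (1×1.60×10^-19)(2.49×10^-3)(4.72×10^-3) / (9.11×10^-31) = 2.06×10^6 m/s.
K = ½mv² = 0.5·(9.11×10^-31)·(2.06×10^6)² = 1.94×10^-18 J = 12.1 eV.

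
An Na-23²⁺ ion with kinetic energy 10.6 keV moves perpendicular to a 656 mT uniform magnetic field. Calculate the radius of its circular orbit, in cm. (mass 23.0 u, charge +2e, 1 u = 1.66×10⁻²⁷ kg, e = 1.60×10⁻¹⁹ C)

r ≈ 5.42 cm

Convert the energy: K = 10.6 keV = 1.70×10^-15 J.
v = √(2K/m) = √(2·1.70×10^-15/3.82×10^-26) = 2.98×10^5 m/s.
r = mv/(qB) = (3.82×10^-26)(2.98×10^5) / [(2×1.60×10^-19)(0.656)] = 0.0542 m.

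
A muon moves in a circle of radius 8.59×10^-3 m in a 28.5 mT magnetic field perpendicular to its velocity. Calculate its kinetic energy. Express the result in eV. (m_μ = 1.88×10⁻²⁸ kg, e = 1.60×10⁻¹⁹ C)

v = qBr/m = (1×1.60×10^-19)(0.0285)(8.59×10^-3) / (1.88×10^-28) = 2.08×10^5 m/s.
K = ½mv² = 0.5·(1.88×10^-28)·(2.08×10^5)² = 4.08×10^-18 J = 25.5 eV.

K ≈ 25.5 eV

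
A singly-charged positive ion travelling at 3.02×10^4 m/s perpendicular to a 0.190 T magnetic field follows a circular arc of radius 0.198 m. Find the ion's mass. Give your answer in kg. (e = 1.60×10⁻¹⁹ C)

m ≈ 1.99×10^-25 kg

qvB = mv²/r ⇒ m = qBr/v.
m = (1×1.60×10^-19)(0.190)(0.198) / (3.02×10^4) = 1.99×10^-25 kg.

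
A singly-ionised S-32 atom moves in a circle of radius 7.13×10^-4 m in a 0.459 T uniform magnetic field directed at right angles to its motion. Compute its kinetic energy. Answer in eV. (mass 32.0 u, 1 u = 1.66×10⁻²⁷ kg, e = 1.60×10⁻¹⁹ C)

v = qBr/m = (1×1.60×10^-19)(0.459)(7.13×10^-4) / (5.31×10^-26) = 986 m/s.
K = ½mv² = 0.5·(5.31×10^-26)·(986)² = 2.58×10^-20 J = 0.161 eV.

K ≈ 0.161 eV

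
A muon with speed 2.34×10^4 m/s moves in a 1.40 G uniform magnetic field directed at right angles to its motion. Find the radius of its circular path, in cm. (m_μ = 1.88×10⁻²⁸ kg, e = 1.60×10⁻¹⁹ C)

r ≈ 19.6 cm

The magnetic force provides the centripetal force: qvB = mv²/r, so r = mv/(qB).
r = (1.88×10^-28 kg)(2.34×10^4 m/s) / [(1×1.60×10^-19 C)(1.40×10^-4 T)] = 0.196 m.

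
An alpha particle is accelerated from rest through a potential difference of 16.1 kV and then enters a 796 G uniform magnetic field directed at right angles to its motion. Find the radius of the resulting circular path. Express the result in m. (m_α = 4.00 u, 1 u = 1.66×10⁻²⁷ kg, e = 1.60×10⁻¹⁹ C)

The kinetic energy gained is K = qV = (2×1.60×10^-19)(1.61×10^4) = 5.15×10^-15 J.
v = √(2K/m) = 1.25×10^6 m/s.
r = mv/(qB) = (6.64×10^-27)(1.25×10^6) / [(2×1.60×10^-19)(0.0796)] = 0.325 m.

r ≈ 0.325 m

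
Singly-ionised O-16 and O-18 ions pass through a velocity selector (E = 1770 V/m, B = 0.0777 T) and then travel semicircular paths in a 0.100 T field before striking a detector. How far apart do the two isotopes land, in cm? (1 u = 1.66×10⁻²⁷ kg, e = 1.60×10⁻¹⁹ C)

Δd ≈ 0.945 cm

Both emerge at v = E/B₁ = 2.28×10^4 m/s.
r = mv/(qB₂), so r₁ = 0.03781 m and r₂ = 0.04254 m, giving Δr = 4.73×10^-3 m.
After a semicircle each ion lands a diameter 2r from the entry slit, so the separation is 2Δr = 9.45×10^-3 m.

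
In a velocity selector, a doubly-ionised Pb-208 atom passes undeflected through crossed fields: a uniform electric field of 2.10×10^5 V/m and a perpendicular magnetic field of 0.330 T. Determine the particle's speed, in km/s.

For zero net force, qE = qvB, so v = E/B.
v = (2.10×10^5) / (0.330) = 6.36×10^5 m/s.

v ≈ 636 km/s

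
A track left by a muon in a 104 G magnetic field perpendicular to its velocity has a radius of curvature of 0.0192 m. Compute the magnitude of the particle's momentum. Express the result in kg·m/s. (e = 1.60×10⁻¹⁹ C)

p ≈ 3.19×10^-23 kg·m/s

Since qvB = mv²/r, the momentum p = mv = qBr.
p = (1×1.60×10^-19)(0.0104)(0.0192) = 3.19×10^-23 kg·m/s.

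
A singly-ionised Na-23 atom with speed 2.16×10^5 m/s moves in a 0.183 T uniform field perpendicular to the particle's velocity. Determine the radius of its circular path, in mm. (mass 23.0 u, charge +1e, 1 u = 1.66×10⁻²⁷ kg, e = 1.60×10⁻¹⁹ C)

The magnetic force provides the centripetal force: qvB = mv²/r, so r = mv/(qB).
r = (3.82×10^-26 kg)(2.16×10^5 m/s) / [(1×1.60×10^-19 C)(0.183 T)] = 0.282 m.

r ≈ 282 mm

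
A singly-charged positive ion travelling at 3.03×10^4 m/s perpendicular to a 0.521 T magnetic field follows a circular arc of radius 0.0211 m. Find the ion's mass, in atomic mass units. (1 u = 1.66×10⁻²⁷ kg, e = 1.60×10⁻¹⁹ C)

m ≈ 35.0 u

qvB = mv²/r ⇒ m = qBr/v.
m = (1×1.60×10^-19)(0.521)(0.0211) / (3.03×10^4) = 5.80×10^-26 kg = 35.0 u.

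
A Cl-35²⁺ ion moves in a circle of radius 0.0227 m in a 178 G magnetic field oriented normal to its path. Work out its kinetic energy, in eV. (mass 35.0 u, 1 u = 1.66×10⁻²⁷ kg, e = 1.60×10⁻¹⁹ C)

K ≈ 0.899 eV

v = qBr/m = (2×1.60×10^-19)(0.0178)(0.0227) / (5.81×10^-26) = 2230 m/s.
K = ½mv² = 0.5·(5.81×10^-26)·(2230)² = 1.44×10^-19 J = 0.899 eV.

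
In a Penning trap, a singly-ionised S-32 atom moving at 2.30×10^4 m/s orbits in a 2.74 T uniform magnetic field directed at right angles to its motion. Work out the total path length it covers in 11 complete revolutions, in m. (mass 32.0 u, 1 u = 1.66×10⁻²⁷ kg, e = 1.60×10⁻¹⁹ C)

r = mv/(qB) = 2.79×10^-3 m, so one revolution covers 2πr = 0.0175 m.
In 11 revolutions: L = 11·2πr = 0.193 m.

L ≈ 0.193 m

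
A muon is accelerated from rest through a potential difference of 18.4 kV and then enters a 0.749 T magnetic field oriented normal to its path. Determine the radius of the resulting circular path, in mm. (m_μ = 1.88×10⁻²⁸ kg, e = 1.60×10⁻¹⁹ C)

r ≈ 8.78 mm

The kinetic energy gained is K = qV = (1×1.60×10^-19)(1.84×10^4) = 2.94×10^-15 J.
v = √(2K/m) = 5.60×10^6 m/s.
r = mv/(qB) = (1.88×10^-28)(5.60×10^6) / [(1×1.60×10^-19)(0.749)] = 8.78×10^-3 m.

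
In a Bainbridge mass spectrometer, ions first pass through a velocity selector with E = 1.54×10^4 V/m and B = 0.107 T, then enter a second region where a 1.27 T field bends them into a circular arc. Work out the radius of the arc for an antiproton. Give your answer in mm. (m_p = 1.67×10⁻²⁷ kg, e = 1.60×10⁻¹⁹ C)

The selector passes v = E/B = 1.54×10^4/0.107 = 1.44×10^5 m/s.
In the deflection region, r = mv/(qB₂) = (1.67×10^-27)(1.44×10^5) / [(1×1.60×10^-19)(1.27)] = 1.18×10^-3 m.

r ≈ 1.18 mm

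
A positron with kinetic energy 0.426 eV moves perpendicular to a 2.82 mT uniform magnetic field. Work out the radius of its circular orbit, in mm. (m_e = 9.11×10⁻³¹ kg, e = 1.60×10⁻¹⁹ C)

Convert the energy: K = 0.426 eV = 6.82×10^-20 J.
v = √(2K/m) = √(2·6.82×10^-20/9.11×10^-31) = 3.87×10^5 m/s.
r = mv/(qB) = (9.11×10^-31)(3.87×10^5) / [(1×1.60×10^-19)(2.82×10^-3)] = 7.81×10^-4 m.

r ≈ 0.781 mm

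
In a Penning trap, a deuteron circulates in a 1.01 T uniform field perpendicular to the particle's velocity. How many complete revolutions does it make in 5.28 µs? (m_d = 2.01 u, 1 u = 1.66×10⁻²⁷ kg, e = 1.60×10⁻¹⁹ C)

N = 40

T = 2πm/(qB) = 2π(3.3366×10^-27) / [(1×1.60×10^-19)(1.01)] = 1.2973×10^-7 s.
N = t/T = 5.28×10^-6 / 1.2973×10^-7 ≈ 40.70, so 40 complete revolutions.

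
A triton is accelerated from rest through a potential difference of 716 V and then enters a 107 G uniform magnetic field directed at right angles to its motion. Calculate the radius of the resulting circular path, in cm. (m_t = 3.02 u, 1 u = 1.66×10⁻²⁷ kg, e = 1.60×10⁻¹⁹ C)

The kinetic energy gained is K = qV = (1×1.60×10^-19)(716) = 1.15×10^-16 J.
v = √(2K/m) = 2.14×10^5 m/s.
r = mv/(qB) = (5.01×10^-27)(2.14×10^5) / [(1×1.60×10^-19)(0.0107)] = 0.626 m.

r ≈ 62.6 cm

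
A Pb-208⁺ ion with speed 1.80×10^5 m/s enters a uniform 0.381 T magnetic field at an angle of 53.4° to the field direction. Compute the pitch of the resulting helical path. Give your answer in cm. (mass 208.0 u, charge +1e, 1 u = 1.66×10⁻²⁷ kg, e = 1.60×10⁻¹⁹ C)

The velocity component along B is v∥ = v cos53.4° = 1.07×10^5 m/s.
The cyclotron period T = 2πm/(qB) = 3.56×10^-5 s is set by m, q, B alone.
Pitch = v∥·T = (1.07×10^5)(3.56×10^-5) = 3.82 m.

pitch ≈ 382 cm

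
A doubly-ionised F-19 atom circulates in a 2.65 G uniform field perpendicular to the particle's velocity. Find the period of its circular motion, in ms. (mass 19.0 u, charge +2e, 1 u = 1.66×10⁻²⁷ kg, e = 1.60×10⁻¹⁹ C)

The cyclotron period is independent of speed: T = 2πm/(qB).
T = 2π(3.15×10^-26) / [(2×1.60×10^-19)(2.65×10^-4)] = 2.34×10^-3 s.

T ≈ 2.34 ms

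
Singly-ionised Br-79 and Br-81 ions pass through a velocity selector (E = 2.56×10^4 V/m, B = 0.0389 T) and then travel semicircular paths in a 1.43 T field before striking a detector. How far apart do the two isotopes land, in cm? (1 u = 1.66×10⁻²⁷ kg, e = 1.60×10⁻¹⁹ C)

Δd ≈ 1.91 cm

Both emerge at v = E/B₁ = 6.58×10^5 m/s.
r = mv/(qB₂), so r₁ = 0.37720 m and r₂ = 0.38675 m, giving Δr = 9.55×10^-3 m.
After a semicircle each ion lands a diameter 2r from the entry slit, so the separation is 2Δr = 0.0191 m.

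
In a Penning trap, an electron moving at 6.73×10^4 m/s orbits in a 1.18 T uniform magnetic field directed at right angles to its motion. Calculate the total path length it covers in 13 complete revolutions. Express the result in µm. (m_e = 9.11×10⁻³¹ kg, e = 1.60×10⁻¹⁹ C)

L ≈ 26.5 µm

r = mv/(qB) = 3.25×10^-7 m, so one revolution covers 2πr = 2.04×10^-6 m.
In 13 revolutions: L = 13·2πr = 2.65×10^-5 m.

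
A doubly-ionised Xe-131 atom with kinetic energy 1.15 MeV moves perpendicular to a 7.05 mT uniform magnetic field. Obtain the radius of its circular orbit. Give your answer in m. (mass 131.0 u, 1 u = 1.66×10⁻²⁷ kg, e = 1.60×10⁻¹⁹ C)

Convert the energy: K = 1.15 MeV = 1.84×10^-13 J.
v = √(2K/m) = √(2·1.84×10^-13/2.17×10^-25) = 1.30×10^6 m/s.
r = mv/(qB) = (2.17×10^-25)(1.30×10^6) / [(2×1.60×10^-19)(7.05×10^-3)] = 125 m.

r ≈ 125 m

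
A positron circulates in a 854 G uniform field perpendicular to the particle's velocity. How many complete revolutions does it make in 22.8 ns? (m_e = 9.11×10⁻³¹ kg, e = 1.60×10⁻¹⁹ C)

T = 2πm/(qB) = 2π(9.11×10^-31) / [(1×1.60×10^-19)(0.0854)] = 4.1891×10^-10 s.
N = t/T = 2.28×10^-8 / 4.1891×10^-10 ≈ 54.43, so 54 complete revolutions.

N = 54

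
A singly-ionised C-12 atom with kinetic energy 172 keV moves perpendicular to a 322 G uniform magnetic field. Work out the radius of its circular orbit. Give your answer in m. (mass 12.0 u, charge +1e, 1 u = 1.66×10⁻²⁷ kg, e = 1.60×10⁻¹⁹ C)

Convert the energy: K = 172 keV = 2.75×10^-14 J.
v = √(2K/m) = √(2·2.75×10^-14/1.99×10^-26) = 1.66×10^6 m/s.
r = mv/(qB) = (1.99×10^-26)(1.66×10^6) / [(1×1.60×10^-19)(0.0322)] = 6.43 m.

r ≈ 6.43 m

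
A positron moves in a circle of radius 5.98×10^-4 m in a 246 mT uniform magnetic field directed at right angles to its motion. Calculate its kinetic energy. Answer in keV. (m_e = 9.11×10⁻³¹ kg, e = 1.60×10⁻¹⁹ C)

v = qBr/m = (1×1.60×10^-19)(0.246)(5.98×10^-4) / (9.11×10^-31) = 2.58×10^7 m/s.
K = ½mv² = 0.5·(9.11×10^-31)·(2.58×10^7)² = 3.04×10^-16 J = 1.90 keV.

K ≈ 1.90 keV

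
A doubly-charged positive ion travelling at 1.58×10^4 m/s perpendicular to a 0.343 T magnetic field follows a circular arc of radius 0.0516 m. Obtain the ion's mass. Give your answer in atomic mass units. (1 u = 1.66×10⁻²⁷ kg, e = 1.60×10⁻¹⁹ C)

qvB = mv²/r ⇒ m = qBr/v.
m = (2×1.60×10^-19)(0.343)(0.0516) / (1.58×10^4) = 3.58×10^-25 kg = 216 u.

m ≈ 216 u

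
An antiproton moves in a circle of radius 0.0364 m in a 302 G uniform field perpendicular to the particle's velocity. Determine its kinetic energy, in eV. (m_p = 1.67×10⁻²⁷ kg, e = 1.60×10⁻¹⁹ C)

K ≈ 57.9 eV

v = qBr/m = (1×1.60×10^-19)(0.0302)(0.0364) / (1.67×10^-27) = 1.05×10^5 m/s.
K = ½mv² = 0.5·(1.67×10^-27)·(1.05×10^5)² = 9.26×10^-18 J = 57.9 eV.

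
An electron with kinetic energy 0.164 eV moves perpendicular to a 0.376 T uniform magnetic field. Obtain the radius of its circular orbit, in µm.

Convert the energy: K = 0.164 eV = 2.62×10^-20 J.
v = √(2K/m) = √(2·2.62×10^-20/9.11×10^-31) = 2.40×10^5 m/s.
r = mv/(qB) = (9.11×10^-31)(2.40×10^5) / [(1×1.60×10^-19)(0.376)] = 3.63×10^-6 m.

r ≈ 3.63 µm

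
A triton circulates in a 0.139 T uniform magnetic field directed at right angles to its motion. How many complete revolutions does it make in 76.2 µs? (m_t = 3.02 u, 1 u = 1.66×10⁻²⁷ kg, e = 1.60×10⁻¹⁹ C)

T = 2πm/(qB) = 2π(5.0132×10^-27) / [(1×1.60×10^-19)(0.139)] = 1.4163×10^-6 s.
N = t/T = 7.62×10^-5 / 1.4163×10^-6 ≈ 53.80, so 53 complete revolutions.

N = 53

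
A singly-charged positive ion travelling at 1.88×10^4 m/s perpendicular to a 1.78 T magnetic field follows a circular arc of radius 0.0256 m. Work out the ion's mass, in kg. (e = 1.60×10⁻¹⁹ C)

qvB = mv²/r ⇒ m = qBr/v.
m = (1×1.60×10^-19)(1.78)(0.0256) / (1.88×10^4) = 3.88×10^-25 kg.

m ≈ 3.88×10^-25 kg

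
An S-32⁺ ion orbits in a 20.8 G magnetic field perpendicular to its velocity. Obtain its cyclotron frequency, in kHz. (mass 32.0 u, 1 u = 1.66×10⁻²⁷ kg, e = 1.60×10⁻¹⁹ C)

f ≈ 0.997 kHz

f = qB/(2πm) = (1×1.60×10^-19)(2.08×10^-3) / [2π(5.31×10^-26)] = 997 Hz.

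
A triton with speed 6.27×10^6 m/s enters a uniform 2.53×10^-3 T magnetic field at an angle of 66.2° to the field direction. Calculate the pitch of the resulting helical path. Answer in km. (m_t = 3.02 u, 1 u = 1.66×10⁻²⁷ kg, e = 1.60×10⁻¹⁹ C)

The velocity component along B is v∥ = v cos66.2° = 2.53×10^6 m/s.
The cyclotron period T = 2πm/(qB) = 7.78×10^-5 s is set by m, q, B alone.
Pitch = v∥·T = (2.53×10^6)(7.78×10^-5) = 197 m.

pitch ≈ 0.197 km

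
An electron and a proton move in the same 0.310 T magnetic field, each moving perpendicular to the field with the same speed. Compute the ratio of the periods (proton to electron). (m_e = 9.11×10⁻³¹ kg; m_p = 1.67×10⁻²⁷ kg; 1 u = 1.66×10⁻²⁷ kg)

ratio ≈ 1830

T = 2πm/(qB) is independent of speed, so T₂/T₁ = (m₂/q₂)/(m₁/q₁).
T_{proton}/T_{electron} = (1.67×10^-27/1e) / (9.11×10^-31/1e) = 1830.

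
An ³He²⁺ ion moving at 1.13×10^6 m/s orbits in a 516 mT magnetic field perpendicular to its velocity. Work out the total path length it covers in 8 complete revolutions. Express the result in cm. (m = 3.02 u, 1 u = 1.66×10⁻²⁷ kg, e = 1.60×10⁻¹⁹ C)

L ≈ 172 cm

r = mv/(qB) = 0.0343 m, so one revolution covers 2πr = 0.216 m.
In 8 revolutions: L = 8·2πr = 1.72 m.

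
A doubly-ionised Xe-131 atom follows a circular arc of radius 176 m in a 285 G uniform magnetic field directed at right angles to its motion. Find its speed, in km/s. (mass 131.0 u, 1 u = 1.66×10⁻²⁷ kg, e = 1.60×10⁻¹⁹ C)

v ≈ 7380 km/s

From qvB = mv²/r, v = qBr/m.
v = (2×1.60×10^-19)(0.0285)(176) / (2.17×10^-25) = 7.38×10^6 m/s.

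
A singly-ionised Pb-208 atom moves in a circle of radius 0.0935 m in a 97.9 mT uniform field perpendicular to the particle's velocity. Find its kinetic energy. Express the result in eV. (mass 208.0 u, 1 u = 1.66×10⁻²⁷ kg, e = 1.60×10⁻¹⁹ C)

v = qBr/m = (1×1.60×10^-19)(0.0979)(0.0935) / (3.45×10^-25) = 4240 m/s.
K = ½mv² = 0.5·(3.45×10^-25)·(4240)² = 3.11×10^-18 J = 19.4 eV.

K ≈ 19.4 eV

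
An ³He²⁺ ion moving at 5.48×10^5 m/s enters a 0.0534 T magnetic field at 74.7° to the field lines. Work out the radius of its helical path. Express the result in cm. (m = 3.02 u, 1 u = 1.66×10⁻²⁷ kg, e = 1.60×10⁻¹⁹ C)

Only the perpendicular component v⊥ = v sin74.7° = 5.29×10^5 m/s is bent by the field.
r = m v⊥ /(qB) = (5.01×10^-27)(5.29×10^5) / [(2×1.60×10^-19)(0.0534)] = 0.155 m.

r ≈ 15.5 cm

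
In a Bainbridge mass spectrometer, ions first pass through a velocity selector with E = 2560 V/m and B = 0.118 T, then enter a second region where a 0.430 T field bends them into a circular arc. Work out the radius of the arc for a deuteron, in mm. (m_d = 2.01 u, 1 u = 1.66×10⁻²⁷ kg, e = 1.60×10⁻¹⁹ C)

r ≈ 1.05 mm

The selector passes v = E/B = 2560/0.118 = 2.17×10^4 m/s.
In the deflection region, r = mv/(qB₂) = (3.34×10^-27)(2.17×10^4) / [(1×1.60×10^-19)(0.430)] = 1.05×10^-3 m.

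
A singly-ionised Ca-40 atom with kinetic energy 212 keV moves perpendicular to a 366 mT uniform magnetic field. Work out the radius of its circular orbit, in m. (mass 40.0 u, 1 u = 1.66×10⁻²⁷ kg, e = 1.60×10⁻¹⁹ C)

Convert the energy: K = 212 keV = 3.39×10^-14 J.
v = √(2K/m) = √(2·3.39×10^-14/6.64×10^-26) = 1.01×10^6 m/s.
r = mv/(qB) = (6.64×10^-26)(1.01×10^6) / [(1×1.60×10^-19)(0.366)] = 1.15 m.

r ≈ 1.15 m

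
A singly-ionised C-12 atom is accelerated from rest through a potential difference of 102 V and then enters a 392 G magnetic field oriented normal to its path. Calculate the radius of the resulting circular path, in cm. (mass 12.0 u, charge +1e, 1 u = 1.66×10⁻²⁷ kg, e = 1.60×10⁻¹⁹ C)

The kinetic energy gained is K = qV = (1×1.60×10^-19)(102) = 1.63×10^-17 J.
v = √(2K/m) = 4.05×10^4 m/s.
r = mv/(qB) = (1.99×10^-26)(4.05×10^4) / [(1×1.60×10^-19)(0.0392)] = 0.129 m.

r ≈ 12.9 cm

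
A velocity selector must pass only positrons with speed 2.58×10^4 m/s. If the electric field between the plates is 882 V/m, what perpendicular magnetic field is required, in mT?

qE = qvB ⇒ B = E/v = (882) / (2.58×10^4) = 0.0342 T.

B ≈ 34.2 mT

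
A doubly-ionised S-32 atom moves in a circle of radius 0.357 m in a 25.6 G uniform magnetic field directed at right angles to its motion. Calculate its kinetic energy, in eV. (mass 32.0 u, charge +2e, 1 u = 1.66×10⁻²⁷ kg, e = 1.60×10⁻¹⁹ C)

v = qBr/m = (2×1.60×10^-19)(2.56×10^-3)(0.357) / (5.31×10^-26) = 5510 m/s.
K = ½mv² = 0.5·(5.31×10^-26)·(5510)² = 8.05×10^-19 J = 5.03 eV.

K ≈ 5.03 eV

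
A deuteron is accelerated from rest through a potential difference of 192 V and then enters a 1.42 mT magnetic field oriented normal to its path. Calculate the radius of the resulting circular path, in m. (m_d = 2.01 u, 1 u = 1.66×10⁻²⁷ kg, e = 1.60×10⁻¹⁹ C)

r ≈ 1.99 m

The kinetic energy gained is K = qV = (1×1.60×10^-19)(192) = 3.07×10^-17 J.
v = √(2K/m) = 1.36×10^5 m/s.
r = mv/(qB) = (3.34×10^-27)(1.36×10^5) / [(1×1.60×10^-19)(1.42×10^-3)] = 1.99 m.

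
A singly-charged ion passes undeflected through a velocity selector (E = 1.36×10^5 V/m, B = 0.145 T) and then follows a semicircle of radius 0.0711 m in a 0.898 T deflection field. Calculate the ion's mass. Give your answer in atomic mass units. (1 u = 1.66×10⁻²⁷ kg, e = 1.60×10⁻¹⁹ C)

m ≈ 6.56 u

v = E/B₁ = 9.38×10^5 m/s.
From r = mv/(qB₂), m = qB₂r/v = (1×1.60×10^-19)(0.898)(0.0711) / (9.38×10^5) = 1.09×10^-26 kg.
In atomic mass units: m = 1.09×10^-26 / 1.66×10^-27 = 6.56 u.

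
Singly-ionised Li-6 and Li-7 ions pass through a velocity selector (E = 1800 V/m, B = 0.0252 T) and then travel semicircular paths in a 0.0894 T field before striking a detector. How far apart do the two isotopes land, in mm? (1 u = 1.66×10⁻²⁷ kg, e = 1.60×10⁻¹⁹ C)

Both emerge at v = E/B₁ = 7.14×10^4 m/s.
r = mv/(qB₂), so r₁ = 0.04974 m and r₂ = 0.05803 m, giving Δr = 8.29×10^-3 m.
After a semicircle each ion lands a diameter 2r from the entry slit, so the separation is 2Δr = 0.0166 m.

Δd ≈ 16.6 mm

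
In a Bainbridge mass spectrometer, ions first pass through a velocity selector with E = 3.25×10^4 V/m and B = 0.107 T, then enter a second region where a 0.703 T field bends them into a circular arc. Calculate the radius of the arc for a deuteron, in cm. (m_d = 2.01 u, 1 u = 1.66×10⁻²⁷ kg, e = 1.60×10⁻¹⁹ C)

r ≈ 0.901 cm

The selector passes v = E/B = 3.25×10^4/0.107 = 3.04×10^5 m/s.
In the deflection region, r = mv/(qB₂) = (3.34×10^-27)(3.04×10^5) / [(1×1.60×10^-19)(0.703)] = 9.01×10^-3 m.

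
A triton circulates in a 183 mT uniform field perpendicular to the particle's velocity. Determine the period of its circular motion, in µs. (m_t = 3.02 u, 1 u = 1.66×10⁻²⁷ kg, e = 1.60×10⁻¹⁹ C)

The cyclotron period is independent of speed: T = 2πm/(qB).
T = 2π(5.01×10^-27) / [(1×1.60×10^-19)(0.183)] = 1.08×10^-6 s.

T ≈ 1.08 µs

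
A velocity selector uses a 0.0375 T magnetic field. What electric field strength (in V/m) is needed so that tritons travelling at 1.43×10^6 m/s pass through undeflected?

qE = qvB ⇒ E = vB = (1.43×10^6)(0.0375) = 5.36×10^4 V/m.

E ≈ 5.36×10^4 V/m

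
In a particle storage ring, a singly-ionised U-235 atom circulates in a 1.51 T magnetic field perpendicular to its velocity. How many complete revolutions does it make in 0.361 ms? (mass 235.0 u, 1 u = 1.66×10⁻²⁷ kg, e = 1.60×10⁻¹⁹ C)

N = 35

T = 2πm/(qB) = 2π(3.901×10^-25) / [(1×1.60×10^-19)(1.51)] = 1.0145×10^-5 s.
N = t/T = 3.61×10^-4 / 1.0145×10^-5 ≈ 35.58, so 35 complete revolutions.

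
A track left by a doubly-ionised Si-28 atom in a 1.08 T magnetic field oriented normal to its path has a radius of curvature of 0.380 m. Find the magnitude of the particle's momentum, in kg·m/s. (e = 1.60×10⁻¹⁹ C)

Since qvB = mv²/r, the momentum p = mv = qBr.
p = (2×1.60×10^-19)(1.08)(0.380) = 1.31×10^-19 kg·m/s.

p ≈ 1.31×10^-19 kg·m/s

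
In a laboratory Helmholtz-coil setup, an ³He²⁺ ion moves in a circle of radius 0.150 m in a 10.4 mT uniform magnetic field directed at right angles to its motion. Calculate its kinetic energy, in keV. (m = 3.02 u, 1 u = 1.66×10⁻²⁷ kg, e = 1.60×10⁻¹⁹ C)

v = qBr/m = (2×1.60×10^-19)(0.0104)(0.150) / (5.01×10^-27) = 9.96×10^4 m/s.
K = ½mv² = 0.5·(5.01×10^-27)·(9.96×10^4)² = 2.49×10^-17 J = 0.155 keV.

K ≈ 0.155 keV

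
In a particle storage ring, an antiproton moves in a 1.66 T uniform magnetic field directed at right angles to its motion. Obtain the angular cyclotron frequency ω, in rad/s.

ω = qB/m = (1×1.60×10^-19)(1.66) / (1.67×10^-27) = 1.59×10^8 rad/s.

ω ≈ 1.59×10^8 rad/s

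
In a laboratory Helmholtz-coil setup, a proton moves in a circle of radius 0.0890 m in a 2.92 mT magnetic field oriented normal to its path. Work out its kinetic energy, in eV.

K ≈ 3.24 eV

v = qBr/m = (1×1.60×10^-19)(2.92×10^-3)(0.0890) / (1.67×10^-27) = 2.49×10^4 m/s.
K = ½mv² = 0.5·(1.67×10^-27)·(2.49×10^4)² = 5.18×10^-19 J = 3.24 eV.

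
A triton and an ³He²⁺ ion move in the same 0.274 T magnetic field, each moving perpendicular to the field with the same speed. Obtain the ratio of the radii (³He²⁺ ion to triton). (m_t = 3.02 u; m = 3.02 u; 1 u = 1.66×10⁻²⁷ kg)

ratio ≈ 0.500

r = mv/(qB) ⇒ at equal v, r ∝ m/q.
r_{³He²⁺ ion}/r_{triton} = 0.500.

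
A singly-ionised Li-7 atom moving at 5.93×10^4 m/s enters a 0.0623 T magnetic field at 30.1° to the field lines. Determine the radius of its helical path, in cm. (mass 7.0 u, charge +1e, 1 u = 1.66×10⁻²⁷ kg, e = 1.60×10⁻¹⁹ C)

Only the perpendicular component v⊥ = v sin30.1° = 2.97×10^4 m/s is bent by the field.
r = m v⊥ /(qB) = (1.16×10^-26)(2.97×10^4) / [(1×1.60×10^-19)(0.0623)] = 0.0347 m.

r ≈ 3.47 cm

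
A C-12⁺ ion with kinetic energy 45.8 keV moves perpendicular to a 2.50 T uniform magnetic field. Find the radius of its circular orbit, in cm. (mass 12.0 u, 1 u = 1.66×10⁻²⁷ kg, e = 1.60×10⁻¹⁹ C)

Convert the energy: K = 45.8 keV = 7.33×10^-15 J.
v = √(2K/m) = √(2·7.33×10^-15/1.99×10^-26) = 8.58×10^5 m/s.
r = mv/(qB) = (1.99×10^-26)(8.58×10^5) / [(1×1.60×10^-19)(2.50)] = 0.0427 m.

r ≈ 4.27 cm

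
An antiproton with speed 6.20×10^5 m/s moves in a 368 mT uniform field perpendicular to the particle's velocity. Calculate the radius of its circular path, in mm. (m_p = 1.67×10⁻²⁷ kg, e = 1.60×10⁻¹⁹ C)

The magnetic force provides the centripetal force: qvB = mv²/r, so r = mv/(qB).
r = (1.67×10^-27 kg)(6.20×10^5 m/s) / [(1×1.60×10^-19 C)(0.368 T)] = 0.0176 m.

r ≈ 17.6 mm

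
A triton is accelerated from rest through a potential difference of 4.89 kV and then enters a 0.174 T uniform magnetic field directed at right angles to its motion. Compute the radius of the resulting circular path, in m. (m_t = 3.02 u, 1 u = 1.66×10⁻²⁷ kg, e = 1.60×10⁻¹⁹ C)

The kinetic energy gained is K = qV = (1×1.60×10^-19)(4890) = 7.82×10^-16 J.
v = √(2K/m) = 5.59×10^5 m/s.
r = mv/(qB) = (5.01×10^-27)(5.59×10^5) / [(1×1.60×10^-19)(0.174)] = 0.101 m.

r ≈ 0.101 m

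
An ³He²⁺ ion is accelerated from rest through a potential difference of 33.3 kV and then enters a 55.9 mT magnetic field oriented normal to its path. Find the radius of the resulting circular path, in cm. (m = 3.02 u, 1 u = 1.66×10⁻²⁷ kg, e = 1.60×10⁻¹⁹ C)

The kinetic energy gained is K = qV = (2×1.60×10^-19)(3.33×10^4) = 1.07×10^-14 J.
v = √(2K/m) = 2.06×10^6 m/s.
r = mv/(qB) = (5.01×10^-27)(2.06×10^6) / [(2×1.60×10^-19)(0.0559)] = 0.578 m.

r ≈ 57.8 cm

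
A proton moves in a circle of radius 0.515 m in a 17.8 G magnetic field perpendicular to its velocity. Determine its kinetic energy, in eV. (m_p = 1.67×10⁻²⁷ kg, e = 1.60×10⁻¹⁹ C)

v = qBr/m = (1×1.60×10^-19)(1.78×10^-3)(0.515) / (1.67×10^-27) = 8.78×10^4 m/s.
K = ½mv² = 0.5·(1.67×10^-27)·(8.78×10^4)² = 6.44×10^-18 J = 40.3 eV.

K ≈ 40.3 eV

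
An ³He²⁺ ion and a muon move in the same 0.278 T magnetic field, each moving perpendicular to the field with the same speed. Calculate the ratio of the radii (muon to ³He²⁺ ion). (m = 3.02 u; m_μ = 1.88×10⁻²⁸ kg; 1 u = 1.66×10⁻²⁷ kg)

ratio ≈ 0.0750

r = mv/(qB) ⇒ at equal v, r ∝ m/q.
r_{muon}/r_{³He²⁺ ion} = 0.0750.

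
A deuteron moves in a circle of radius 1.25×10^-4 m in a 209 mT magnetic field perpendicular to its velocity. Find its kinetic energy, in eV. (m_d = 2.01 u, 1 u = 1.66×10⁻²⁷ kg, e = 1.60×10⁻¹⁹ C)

K ≈ 0.0164 eV

v = qBr/m = (1×1.60×10^-19)(0.209)(1.25×10^-4) / (3.34×10^-27) = 1250 m/s.
K = ½mv² = 0.5·(3.34×10^-27)·(1250)² = 2.62×10^-21 J = 0.0164 eV.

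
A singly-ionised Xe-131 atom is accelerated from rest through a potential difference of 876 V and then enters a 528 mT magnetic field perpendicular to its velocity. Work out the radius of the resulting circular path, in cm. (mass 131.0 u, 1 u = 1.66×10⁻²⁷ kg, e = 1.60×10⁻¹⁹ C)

r ≈ 9.24 cm

The kinetic energy gained is K = qV = (1×1.60×10^-19)(876) = 1.40×10^-16 J.
v = √(2K/m) = 3.59×10^4 m/s.
r = mv/(qB) = (2.17×10^-25)(3.59×10^4) / [(1×1.60×10^-19)(0.528)] = 0.0924 m.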